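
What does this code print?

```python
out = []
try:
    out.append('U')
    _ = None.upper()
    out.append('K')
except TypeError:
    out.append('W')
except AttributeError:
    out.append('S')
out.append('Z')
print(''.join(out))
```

Execution trace: 'U' (try body) → 'S' (except AttributeError) → 'Z' (after the try/except). Output: USZ

Answer: USZ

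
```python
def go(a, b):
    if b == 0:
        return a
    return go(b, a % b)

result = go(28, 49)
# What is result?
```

go(28, 49) -> go(49, 28) -> go(28, 21) -> go(21, 7) -> go(7, 0) -> 7

Answer: 7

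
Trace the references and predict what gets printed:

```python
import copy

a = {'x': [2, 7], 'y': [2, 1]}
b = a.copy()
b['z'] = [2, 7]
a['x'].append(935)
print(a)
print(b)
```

Key concept: shallow copy of dict with mutable values.
Step by step:
`a = {'x': [2, 7], 'y': [2, 1]}` → a = {'x': [2, 7], 'y': [2, 1]}
`b = a.copy()` → b = {'x': [2, 7], 'y': [2, 1]}
`b['z'] = [2, 7]` → b = {'x': [2, 7], 'y': [2, 1], 'z': [2, 7]}
`a['x'].append(935)` → a = {'x': [2, 7, 935], 'y': [2, 1]}; b = {'x': [2, 7, 935], 'y': [2, 1], 'z': [2, 7]}
`print(a)` → prints {'x': [2, 7, 935], 'y': [2, 1]}
`print(b)` → prints {'x': [2, 7, 935], 'y': [2, 1], 'z': [2, 7]}

Answer:
{'x': [2, 7, 935], 'y': [2, 1]}
{'x': [2, 7, 935], 'y': [2, 1], 'z': [2, 7]}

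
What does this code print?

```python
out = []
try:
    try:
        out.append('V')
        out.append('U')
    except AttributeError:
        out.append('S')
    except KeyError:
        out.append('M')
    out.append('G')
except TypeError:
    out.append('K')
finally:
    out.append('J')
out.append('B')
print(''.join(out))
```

Execution trace: 'V' (inner try body) → 'U' (inner try body, no exception) → 'G' (try body, no exception) → 'J' (finally) → 'B' (after the try/except). Output: VUGJB

Answer: VUGJB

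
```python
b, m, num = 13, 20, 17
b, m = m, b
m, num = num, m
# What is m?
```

Trace:
`b, m, num = 13, 20, 17` → b = 13; m = 20; num = 17
`b, m = m, b` → b = 20; m = 13
`m, num = num, m` → m = 17; num = 13
So m = 17

Answer: 17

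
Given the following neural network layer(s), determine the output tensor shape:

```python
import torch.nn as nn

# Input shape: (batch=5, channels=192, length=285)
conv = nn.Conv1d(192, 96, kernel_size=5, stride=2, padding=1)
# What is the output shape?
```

Input: (5, 192, 285) -> Output: (5, 96, 142)

Answer: (5, 96, 142)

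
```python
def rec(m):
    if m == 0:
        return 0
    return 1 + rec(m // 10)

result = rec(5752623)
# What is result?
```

Count of digits of 5752623: 7

Answer: 7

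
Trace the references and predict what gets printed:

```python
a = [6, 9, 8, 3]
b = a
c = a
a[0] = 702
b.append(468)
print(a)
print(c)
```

Key concept: multiple aliases.
Step by step:
`a = [6, 9, 8, 3]` → a = [6, 9, 8, 3]
`b = a` → b = [6, 9, 8, 3] (same object as a)
`c = a` → c = [6, 9, 8, 3] (same object as a, b)
`a[0] = 702` → a = [702, 9, 8, 3] (same object as b, c); b = [702, 9, 8, 3] (same object as a, c); c = [702, 9, 8, 3] (same object as a, b)
`b.append(468)` → a = [702, 9, 8, 3, 468] (same object as b, c); b = [702, 9, 8, 3, 468] (same object as a, c); c = [702, 9, 8, 3, 468] (same object as a, b)
`print(a)` → prints [702, 9, 8, 3, 468]
`print(c)` → prints [702, 9, 8, 3, 468]

Answer:
[702, 9, 8, 3, 468]
[702, 9, 8, 3, 468]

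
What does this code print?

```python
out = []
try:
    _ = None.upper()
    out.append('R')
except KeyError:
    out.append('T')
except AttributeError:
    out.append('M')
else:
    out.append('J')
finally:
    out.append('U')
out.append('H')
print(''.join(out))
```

Execution trace: 'M' (except AttributeError) → 'U' (finally) → 'H' (after the try/except). Output: MUH

Answer: MUH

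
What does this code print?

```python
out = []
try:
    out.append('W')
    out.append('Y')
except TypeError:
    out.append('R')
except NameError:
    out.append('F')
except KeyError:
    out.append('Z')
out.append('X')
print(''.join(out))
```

Execution trace: 'W' (try body) → 'Y' (try body, no exception) → 'X' (after the try/except). Output: WYX

Answer: WYX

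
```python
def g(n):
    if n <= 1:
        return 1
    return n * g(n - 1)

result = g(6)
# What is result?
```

g(6) = 6 * 5 * 4 * 3 * 2 * 1 = 720

Answer: 720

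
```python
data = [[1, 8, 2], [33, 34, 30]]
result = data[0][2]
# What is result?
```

Trace:
`data = [[1, 8, 2], [33, 34, 30]]` → data = [[1, 8, 2], [33, 34, 30]]
`result = data[0][2]` → result = 2
So result = 2

Answer: 2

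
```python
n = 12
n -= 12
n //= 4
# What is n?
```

Trace:
`n = 12` → n = 12
`n -= 12` → n = 0
`n //= 4` → n = 0
So n = 0

Answer: 0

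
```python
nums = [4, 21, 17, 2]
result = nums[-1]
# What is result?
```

Trace:
`nums = [4, 21, 17, 2]` → nums = [4, 21, 17, 2]
`result = nums[-1]` → result = 2
So result = 2

Answer: 2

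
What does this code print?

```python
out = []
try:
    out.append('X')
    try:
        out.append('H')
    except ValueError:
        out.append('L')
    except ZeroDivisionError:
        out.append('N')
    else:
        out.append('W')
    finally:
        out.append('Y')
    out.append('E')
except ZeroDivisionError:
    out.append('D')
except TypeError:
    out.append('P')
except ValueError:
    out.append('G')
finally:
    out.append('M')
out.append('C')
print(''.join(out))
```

Execution trace: 'X' (try body) → 'H' (inner try body, no exception) → 'W' (inner else) → 'Y' (inner finally) → 'E' (try body, no exception) → 'M' (finally) → 'C' (after the try/except). Output: XHWYEMC

Answer: XHWYEMC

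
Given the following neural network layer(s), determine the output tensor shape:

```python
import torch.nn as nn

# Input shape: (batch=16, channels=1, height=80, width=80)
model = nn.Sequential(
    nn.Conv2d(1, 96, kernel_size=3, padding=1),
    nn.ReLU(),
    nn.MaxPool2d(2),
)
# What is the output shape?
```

Input: (16, 1, 80, 80) -> after Conv2d: (16, 96, 80, 80) -> after ReLU: (16, 96, 80, 80) -> Output: (16, 96, 40, 40)

Answer: (16, 96, 40, 40)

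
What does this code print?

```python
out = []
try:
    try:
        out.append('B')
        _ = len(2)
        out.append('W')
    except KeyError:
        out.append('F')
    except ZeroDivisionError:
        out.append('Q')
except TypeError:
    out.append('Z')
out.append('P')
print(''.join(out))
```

Execution trace: 'B' (try body) → 'Z' (outer except TypeError) → 'P' (after the try/except). Output: BZP

Answer: BZP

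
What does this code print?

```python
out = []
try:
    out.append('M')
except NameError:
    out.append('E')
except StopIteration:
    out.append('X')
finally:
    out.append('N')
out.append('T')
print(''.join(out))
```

Execution trace: 'M' (try body, no exception) → 'N' (finally) → 'T' (after the try/except). Output: MNT

Answer: MNT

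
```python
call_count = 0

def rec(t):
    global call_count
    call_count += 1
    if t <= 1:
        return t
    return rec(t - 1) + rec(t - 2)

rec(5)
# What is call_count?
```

Calls(t) = 1 + Calls(t-1) + Calls(t-2); Calls(0)=Calls(1)=1. For t=5 this gives 15.

Answer: 15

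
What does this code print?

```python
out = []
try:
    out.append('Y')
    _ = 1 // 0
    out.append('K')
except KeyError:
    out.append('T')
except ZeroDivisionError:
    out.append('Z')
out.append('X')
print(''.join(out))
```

Execution trace: 'Y' (try body) → 'Z' (except ZeroDivisionError) → 'X' (after the try/except). Output: YZX

Answer: YZX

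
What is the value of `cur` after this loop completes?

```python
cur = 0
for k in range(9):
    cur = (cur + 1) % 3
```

Increment mod 3, 9 times = 0
`cur` takes the values: 0 → 1 → 2 → 0 → 1 → 2 → 0 → 1 → 2 → 0

Answer: 0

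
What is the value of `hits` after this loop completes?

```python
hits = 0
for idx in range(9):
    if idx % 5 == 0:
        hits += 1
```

Count numbers divisible by 5 in range(9)
`hits` takes the values: 0 → 1 → 2

Answer: 2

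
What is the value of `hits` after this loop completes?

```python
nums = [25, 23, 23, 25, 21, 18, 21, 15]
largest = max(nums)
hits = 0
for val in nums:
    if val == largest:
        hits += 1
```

Count of max value 25 in [25, 23, 23, 25, 21, 18, 21, 15]
`hits` takes the values: 0 → 1 → 2

Answer: 2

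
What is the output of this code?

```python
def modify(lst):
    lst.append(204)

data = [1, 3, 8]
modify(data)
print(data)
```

Key concept: function modifies passed list.
Step by step:
`data = [1, 3, 8]` → data = [1, 3, 8]
`modify(data)` → data = [1, 3, 8, 204]
`print(data)` → prints [1, 3, 8, 204]

Answer: [1, 3, 8, 204]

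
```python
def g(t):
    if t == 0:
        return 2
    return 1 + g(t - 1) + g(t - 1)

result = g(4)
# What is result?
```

g(t) = 1 + 2·g(t-1), g(0)=2. Closed form: (2+1)·2^4 - 1 = 47.

Answer: 47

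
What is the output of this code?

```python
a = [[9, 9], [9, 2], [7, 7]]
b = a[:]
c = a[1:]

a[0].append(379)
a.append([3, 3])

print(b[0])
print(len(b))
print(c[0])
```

Key concept: slice with nested mutation.
Step by step:
`a = [[9, 9], [9, 2], [7, 7]]` → a = [[9, 9], [9, 2], [7, 7]]
`b = a[:]` → b = [[9, 9], [9, 2], [7, 7]]
`c = a[1:]` → c = [[9, 2], [7, 7]]
`a[0].append(379)` → a = [[9, 9, 379], [9, 2], [7, 7]]; b = [[9, 9, 379], [9, 2], [7, 7]]
`a.append([3, 3])` → a = [[9, 9, 379], [9, 2], [7, 7], [3, 3]]
`print(b[0])` → prints [9, 9, 379]
`print(len(b))` → prints 3
`print(c[0])` → prints [9, 2]

Answer:
[9, 9, 379]
3
[9, 2]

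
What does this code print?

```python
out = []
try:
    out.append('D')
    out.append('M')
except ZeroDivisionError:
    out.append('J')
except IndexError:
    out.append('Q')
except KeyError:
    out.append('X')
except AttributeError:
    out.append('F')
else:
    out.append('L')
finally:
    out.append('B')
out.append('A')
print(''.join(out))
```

Execution trace: 'D' (try body) → 'M' (try body, no exception) → 'L' (else) → 'B' (finally) → 'A' (after the try/except). Output: DMLBA

Answer: DMLBA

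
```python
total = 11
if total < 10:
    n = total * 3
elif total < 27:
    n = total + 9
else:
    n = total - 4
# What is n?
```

Trace:
`total = 11` → total = 11
`if total < 10: ...` → total < 10 is False, total < 27 is True → n = 20
So n = 20

Answer: 20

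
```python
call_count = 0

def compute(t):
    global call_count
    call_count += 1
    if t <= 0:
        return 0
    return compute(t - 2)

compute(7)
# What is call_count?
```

Linear recursion stepping by 2: 5 calls from t=7 down to ≤0.

Answer: 5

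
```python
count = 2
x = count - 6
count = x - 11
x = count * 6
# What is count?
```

Trace:
`count = 2` → count = 2
`x = count - 6` → x = -4
`count = x - 11` → count = -15
`x = count * 6` → x = -90
So count = -15

Answer: -15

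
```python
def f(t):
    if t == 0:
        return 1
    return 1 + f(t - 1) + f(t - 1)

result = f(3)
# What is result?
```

f(t) = 1 + 2·f(t-1), f(0)=1. Closed form: (1+1)·2^3 - 1 = 15.

Answer: 15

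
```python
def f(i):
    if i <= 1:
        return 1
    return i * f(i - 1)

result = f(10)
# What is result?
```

f(10) = 10 * 9 * 8 * 7 * 6 * 5 * 4 * 3 * 2 * 1 = 3628800

Answer: 3628800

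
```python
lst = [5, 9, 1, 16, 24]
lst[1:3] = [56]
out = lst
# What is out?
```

Trace:
`lst = [5, 9, 1, 16, 24]` → lst = [5, 9, 1, 16, 24]
`lst[1:3] = [56]` → lst = [5, 56, 16, 24]
`out = lst` → out = [5, 56, 16, 24]
So out = [5, 56, 16, 24]

Answer: [5, 56, 16, 24]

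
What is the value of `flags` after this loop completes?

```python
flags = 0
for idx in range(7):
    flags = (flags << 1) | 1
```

Build 7 consecutive 1-bits: 0b1111111
`flags` takes the values: 0 → 1 → 3 → 7 → 15 → 31 → 63 → 127

Answer: 127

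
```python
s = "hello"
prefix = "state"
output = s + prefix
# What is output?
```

Trace:
`s = "hello"` → s = 'hello'
`prefix = "state"` → prefix = 'state'
`output = s + prefix` → output = 'hellostate'
So output = 'hellostate'

Answer: 'hellostate'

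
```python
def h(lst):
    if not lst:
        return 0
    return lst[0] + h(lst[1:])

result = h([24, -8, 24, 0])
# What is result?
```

24 + (-8) + 24 + 0 + 0 = 40

Answer: 40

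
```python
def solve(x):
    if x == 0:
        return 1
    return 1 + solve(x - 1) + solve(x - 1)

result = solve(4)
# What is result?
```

solve(x) = 1 + 2·solve(x-1), solve(0)=1. Closed form: (1+1)·2^4 - 1 = 31.

Answer: 31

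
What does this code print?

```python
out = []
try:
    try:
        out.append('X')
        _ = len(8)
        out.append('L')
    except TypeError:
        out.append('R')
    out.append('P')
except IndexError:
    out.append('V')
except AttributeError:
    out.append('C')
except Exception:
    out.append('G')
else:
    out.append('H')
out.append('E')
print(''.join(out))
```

Execution trace: 'X' (inner try body) → 'R' (inner except TypeError) → 'P' (try body, no exception) → 'H' (else) → 'E' (after the try/except). Output: XRPHE

Answer: XRPHE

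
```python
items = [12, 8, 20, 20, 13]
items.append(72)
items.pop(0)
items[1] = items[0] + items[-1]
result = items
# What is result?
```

Trace:
`items = [12, 8, 20, 20, 13]` → items = [12, 8, 20, 20, 13]
`items.append(72)` → items = [12, 8, 20, 20, 13, 72]
`items.pop(0)` → items = [8, 20, 20, 13, 72]
`items[1] = items[0] + items[-1]` → items = [8, 80, 20, 13, 72]
`result = items` → result = [8, 80, 20, 13, 72]
So result = [8, 80, 20, 13, 72]

Answer: [8, 80, 20, 13, 72]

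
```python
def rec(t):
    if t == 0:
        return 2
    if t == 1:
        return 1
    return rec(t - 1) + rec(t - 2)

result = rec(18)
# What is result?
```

Build up from base cases: rec(0)=2, rec(1)=1, rec(2)=3, rec(3)=4, rec(4)=7, rec(5)=11, rec(6)=18, ..., rec(18)=5778

Answer: 5778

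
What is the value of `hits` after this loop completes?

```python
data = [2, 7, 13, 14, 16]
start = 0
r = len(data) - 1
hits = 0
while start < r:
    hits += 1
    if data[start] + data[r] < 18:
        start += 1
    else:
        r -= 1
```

Steps to find pair summing to 18
`hits` takes the values: 0 → 1 → 2 → 3 → 4

Answer: 4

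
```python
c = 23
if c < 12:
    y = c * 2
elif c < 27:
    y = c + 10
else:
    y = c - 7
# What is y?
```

Trace:
`c = 23` → c = 23
`if c < 12: ...` → c < 12 is False, c < 27 is True → y = 33
So y = 33

Answer: 33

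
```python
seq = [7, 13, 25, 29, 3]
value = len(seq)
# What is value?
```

Trace:
`seq = [7, 13, 25, 29, 3]` → seq = [7, 13, 25, 29, 3]
`value = len(seq)` → value = 5
So value = 5

Answer: 5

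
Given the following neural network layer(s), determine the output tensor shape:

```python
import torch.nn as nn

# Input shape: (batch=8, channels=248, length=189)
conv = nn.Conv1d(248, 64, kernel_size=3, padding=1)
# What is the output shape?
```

Input: (8, 248, 189) -> Output: (8, 64, 189)

Answer: (8, 64, 189)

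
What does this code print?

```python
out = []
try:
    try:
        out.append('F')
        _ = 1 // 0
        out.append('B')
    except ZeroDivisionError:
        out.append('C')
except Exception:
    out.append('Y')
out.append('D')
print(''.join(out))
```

Execution trace: 'F' (inner try body) → 'C' (inner except ZeroDivisionError) → 'D' (after the try/except). Output: FCD

Answer: FCD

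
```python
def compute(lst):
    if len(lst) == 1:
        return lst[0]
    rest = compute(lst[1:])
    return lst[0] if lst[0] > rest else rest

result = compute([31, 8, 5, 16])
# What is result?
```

Recursive max over [31, 8, 5, 16] = 31

Answer: 31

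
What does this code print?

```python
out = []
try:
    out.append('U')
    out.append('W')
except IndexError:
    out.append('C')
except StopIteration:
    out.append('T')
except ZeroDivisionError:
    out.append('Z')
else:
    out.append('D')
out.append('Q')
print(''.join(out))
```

Execution trace: 'U' (try body) → 'W' (try body, no exception) → 'D' (else) → 'Q' (after the try/except). Output: UWDQ

Answer: UWDQ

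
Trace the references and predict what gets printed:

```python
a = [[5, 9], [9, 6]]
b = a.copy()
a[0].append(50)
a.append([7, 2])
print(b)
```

Key concept: shallow copy with nested lists.
Step by step:
`a = [[5, 9], [9, 6]]` → a = [[5, 9], [9, 6]]
`b = a.copy()` → b = [[5, 9], [9, 6]]
`a[0].append(50)` → a = [[5, 9, 50], [9, 6]]; b = [[5, 9, 50], [9, 6]]
`a.append([7, 2])` → a = [[5, 9, 50], [9, 6], [7, 2]]
`print(b)` → prints [[5, 9, 50], [9, 6]]

Answer: [[5, 9, 50], [9, 6]]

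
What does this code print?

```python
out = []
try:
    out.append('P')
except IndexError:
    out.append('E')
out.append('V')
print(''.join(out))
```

Execution trace: 'P' (try body, no exception) → 'V' (after the try/except). Output: PV

Answer: PV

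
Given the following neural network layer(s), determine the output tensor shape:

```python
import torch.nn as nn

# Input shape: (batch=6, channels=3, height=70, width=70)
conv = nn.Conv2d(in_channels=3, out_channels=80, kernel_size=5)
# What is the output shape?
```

Input: (6, 3, 70, 70) -> Output: (6, 80, 66, 66)

Answer: (6, 80, 66, 66)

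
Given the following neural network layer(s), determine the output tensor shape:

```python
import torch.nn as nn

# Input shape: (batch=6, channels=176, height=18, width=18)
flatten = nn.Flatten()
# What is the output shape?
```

Input: (6, 176, 18, 18) -> Output: (6, 57024)

Answer: (6, 57024)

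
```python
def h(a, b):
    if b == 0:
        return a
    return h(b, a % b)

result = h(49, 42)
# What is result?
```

h(49, 42) -> h(42, 7) -> h(7, 0) -> 7

Answer: 7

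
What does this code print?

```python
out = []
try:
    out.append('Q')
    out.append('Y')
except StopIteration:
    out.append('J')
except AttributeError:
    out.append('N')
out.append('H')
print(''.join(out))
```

Execution trace: 'Q' (try body) → 'Y' (try body, no exception) → 'H' (after the try/except). Output: QYH

Answer: QYH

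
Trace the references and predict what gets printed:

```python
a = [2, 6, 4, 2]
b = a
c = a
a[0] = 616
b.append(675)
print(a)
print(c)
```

Key concept: multiple aliases.
Step by step:
`a = [2, 6, 4, 2]` → a = [2, 6, 4, 2]
`b = a` → b = [2, 6, 4, 2] (same object as a)
`c = a` → c = [2, 6, 4, 2] (same object as a, b)
`a[0] = 616` → a = [616, 6, 4, 2] (same object as b, c); b = [616, 6, 4, 2] (same object as a, c); c = [616, 6, 4, 2] (same object as a, b)
`b.append(675)` → a = [616, 6, 4, 2, 675] (same object as b, c); b = [616, 6, 4, 2, 675] (same object as a, c); c = [616, 6, 4, 2, 675] (same object as a, b)
`print(a)` → prints [616, 6, 4, 2, 675]
`print(c)` → prints [616, 6, 4, 2, 675]

Answer:
[616, 6, 4, 2, 675]
[616, 6, 4, 2, 675]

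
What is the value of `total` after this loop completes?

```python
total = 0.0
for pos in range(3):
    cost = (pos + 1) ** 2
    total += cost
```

Sum of squared losses 1² + 2² + ... + 3²
`total` takes the values: 0.0 → 1.0 → 5.0 → 14.0

Answer: 14.0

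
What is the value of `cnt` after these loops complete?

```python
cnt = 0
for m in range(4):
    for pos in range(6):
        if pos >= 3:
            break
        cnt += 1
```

Inner breaks at 3, outer runs 4 times
`cnt` takes the values: 0 → 1 → 2 → 3 → 4 → 5 → 6 → 7 → 8 → 9 → 10 → 11 → 12

Answer: 12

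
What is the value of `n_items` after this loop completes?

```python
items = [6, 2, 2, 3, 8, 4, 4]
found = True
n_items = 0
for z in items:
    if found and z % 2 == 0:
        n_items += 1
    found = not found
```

Count even values at even positions
`n_items` takes the values: 0 → 1 → 2 → 3 → 4

Answer: 4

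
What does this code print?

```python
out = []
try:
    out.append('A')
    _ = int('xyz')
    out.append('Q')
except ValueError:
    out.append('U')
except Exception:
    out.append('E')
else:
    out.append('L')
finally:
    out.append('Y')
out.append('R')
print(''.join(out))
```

Execution trace: 'A' (try body) → 'U' (except ValueError) → 'Y' (finally) → 'R' (after the try/except). Output: AUYR

Answer: AUYR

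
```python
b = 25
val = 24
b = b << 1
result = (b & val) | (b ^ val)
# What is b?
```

Trace:
`b = 25` → b = 25
`val = 24` → val = 24
`b = b << 1` → b = 50
`result = (b & val) | (b ^ val)` → result = 58
So b = 50

Answer: 50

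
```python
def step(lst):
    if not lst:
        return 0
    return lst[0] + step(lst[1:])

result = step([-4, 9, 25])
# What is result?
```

(-4) + 9 + 25 + 0 = 30

Answer: 30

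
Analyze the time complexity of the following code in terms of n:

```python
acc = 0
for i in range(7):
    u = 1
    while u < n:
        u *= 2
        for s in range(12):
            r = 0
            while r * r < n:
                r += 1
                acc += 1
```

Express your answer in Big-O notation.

Each loop level contributes: 1 × log n × 1 × √n. Multiplying the contributions gives O(√n log n).

Answer: O(√n log n)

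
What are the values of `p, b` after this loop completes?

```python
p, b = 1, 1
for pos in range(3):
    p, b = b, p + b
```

Fibonacci: after 3 iterations
`p, b` takes the values: (1, 1) → (1, 2) → (2, 3) → (3, 5)

Answer: 3, 5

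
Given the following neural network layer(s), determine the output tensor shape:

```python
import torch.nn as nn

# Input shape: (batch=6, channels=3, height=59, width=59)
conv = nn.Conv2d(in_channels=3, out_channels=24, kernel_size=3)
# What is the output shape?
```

Input: (6, 3, 59, 59) -> Output: (6, 24, 57, 57)

Answer: (6, 24, 57, 57)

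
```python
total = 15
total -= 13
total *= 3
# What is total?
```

Trace:
`total = 15` → total = 15
`total -= 13` → total = 2
`total *= 3` → total = 6
So total = 6

Answer: 6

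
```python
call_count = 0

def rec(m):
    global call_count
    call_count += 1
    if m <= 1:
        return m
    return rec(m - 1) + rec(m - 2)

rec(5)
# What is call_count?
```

Calls(m) = 1 + Calls(m-1) + Calls(m-2); Calls(0)=Calls(1)=1. For m=5 this gives 15.

Answer: 15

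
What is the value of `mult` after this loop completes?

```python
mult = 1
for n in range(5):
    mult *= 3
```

3^5 = 243
`mult` takes the values: 1 → 3 → 9 → 27 → 81 → 243

Answer: 243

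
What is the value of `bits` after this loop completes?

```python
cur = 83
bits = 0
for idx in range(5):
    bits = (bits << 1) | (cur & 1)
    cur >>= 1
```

Reverse lowest 5 bits of 83
`bits` takes the values: 0 → 1 → 3 → 6 → 12 → 25

Answer: 25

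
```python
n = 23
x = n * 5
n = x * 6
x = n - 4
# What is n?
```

Trace:
`n = 23` → n = 23
`x = n * 5` → x = 115
`n = x * 6` → n = 690
`x = n - 4` → x = 686
So n = 690

Answer: 690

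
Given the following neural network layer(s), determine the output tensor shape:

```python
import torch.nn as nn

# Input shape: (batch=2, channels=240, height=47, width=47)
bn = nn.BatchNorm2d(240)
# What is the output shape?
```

Input: (2, 240, 47, 47) -> Output: (2, 240, 47, 47)

Answer: (2, 240, 47, 47)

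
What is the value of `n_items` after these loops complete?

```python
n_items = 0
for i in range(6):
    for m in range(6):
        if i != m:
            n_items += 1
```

6² - 6 (exclude diagonal)
`n_items` takes the values: 0 → 1 → 2 → 3 → 4 → 5 → 6 → 7 → 8 → 9 → 10 → 11 → 12 → 13 → 14 → 15 → 16 → 17 → 18 → 19 → 20 → 21 → 22 → 23 → 24 → 25 → 26 → 27 → 28 → 29 → 30

Answer: 30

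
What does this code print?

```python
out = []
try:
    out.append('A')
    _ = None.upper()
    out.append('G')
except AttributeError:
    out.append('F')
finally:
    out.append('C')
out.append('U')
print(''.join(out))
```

Execution trace: 'A' (try body) → 'F' (except AttributeError) → 'C' (finally) → 'U' (after the try/except). Output: AFCU

Answer: AFCU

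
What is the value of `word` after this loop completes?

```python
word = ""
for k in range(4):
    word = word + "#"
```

Repeat '#' 4 times
`word` takes the values: "" → "#" → "##" → "###" → "####"

Answer: "####"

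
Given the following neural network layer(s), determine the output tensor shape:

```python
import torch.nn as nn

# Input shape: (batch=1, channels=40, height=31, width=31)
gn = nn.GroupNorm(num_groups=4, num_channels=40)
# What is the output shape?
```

Input: (1, 40, 31, 31) -> Output: (1, 40, 31, 31)

Answer: (1, 40, 31, 31)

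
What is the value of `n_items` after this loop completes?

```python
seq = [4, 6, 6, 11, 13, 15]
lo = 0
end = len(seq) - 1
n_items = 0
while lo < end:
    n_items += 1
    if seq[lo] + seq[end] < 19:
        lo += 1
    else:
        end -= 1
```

Steps to find pair summing to 19
`n_items` takes the values: 0 → 1 → 2 → 3 → 4 → 5

Answer: 5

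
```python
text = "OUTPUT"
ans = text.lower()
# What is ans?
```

Trace:
`text = "OUTPUT"` → text = 'OUTPUT'
`ans = text.lower()` → ans = 'output'
So ans = 'output'

Answer: 'output'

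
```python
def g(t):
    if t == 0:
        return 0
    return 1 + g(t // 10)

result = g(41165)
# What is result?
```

Count of digits of 41165: 5

Answer: 5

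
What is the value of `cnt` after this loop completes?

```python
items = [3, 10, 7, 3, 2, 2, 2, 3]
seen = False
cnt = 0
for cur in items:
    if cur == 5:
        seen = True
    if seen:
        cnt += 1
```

Count elements after first 5 in [3, 10, 7, 3, 2, 2, 2, 3]
`cnt` takes the values: 0

Answer: 0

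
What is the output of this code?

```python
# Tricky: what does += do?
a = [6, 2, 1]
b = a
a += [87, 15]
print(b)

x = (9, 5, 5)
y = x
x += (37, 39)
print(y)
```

Key concept: += behavior differs for mutable vs immutable.
Step by step:
`a = [6, 2, 1]` → a = [6, 2, 1]
`b = a` → b = [6, 2, 1] (same object as a)
`a += [87, 15]` → a = [6, 2, 1, 87, 15] (same object as b); b = [6, 2, 1, 87, 15] (same object as a)
`print(b)` → prints [6, 2, 1, 87, 15]
`x = (9, 5, 5)` → x = (9, 5, 5)
`y = x` → y = (9, 5, 5)
`x += (37, 39)` → x = (9, 5, 5, 37, 39)
`print(y)` → prints (9, 5, 5)

Answer:
[6, 2, 1, 87, 15]
(9, 5, 5)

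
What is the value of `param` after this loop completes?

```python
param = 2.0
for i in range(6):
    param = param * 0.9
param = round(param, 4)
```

Exponential decay: 2.0 * 0.9^6
`param` takes the values: 2.0 → 1.8 → 1.62 → 1.458 → 1.3122 → 1.18098 → 1.062882 → 1.0629

Answer: 1.0629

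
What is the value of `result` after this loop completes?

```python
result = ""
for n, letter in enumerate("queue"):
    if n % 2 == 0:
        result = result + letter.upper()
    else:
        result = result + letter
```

Uppercase even positions in 'queue'
`result` takes the values: "" → "Q" → "Qu" → "QuE" → "QuEu" → "QuEuE"

Answer: "QuEuE"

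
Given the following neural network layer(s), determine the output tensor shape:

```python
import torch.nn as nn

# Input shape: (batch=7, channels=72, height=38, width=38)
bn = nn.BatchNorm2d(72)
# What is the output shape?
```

Input: (7, 72, 38, 38) -> Output: (7, 72, 38, 38)

Answer: (7, 72, 38, 38)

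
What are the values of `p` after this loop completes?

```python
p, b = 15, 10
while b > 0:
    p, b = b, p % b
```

GCD of 15 and 10
`p` takes the values: 15 → 10 → 5

Answer: 5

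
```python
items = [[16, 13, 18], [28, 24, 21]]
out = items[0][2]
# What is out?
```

Trace:
`items = [[16, 13, 18], [28, 24, 21]]` → items = [[16, 13, 18], [28, 24, 21]]
`out = items[0][2]` → out = 18
So out = 18

Answer: 18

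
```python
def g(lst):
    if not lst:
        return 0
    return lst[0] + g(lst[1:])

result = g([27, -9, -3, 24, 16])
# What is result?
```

27 + (-9) + (-3) + 24 + 16 + 0 = 55

Answer: 55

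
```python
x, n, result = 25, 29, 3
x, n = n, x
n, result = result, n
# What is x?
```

Trace:
`x, n, result = 25, 29, 3` → x = 25; n = 29; result = 3
`x, n = n, x` → x = 29; n = 25
`n, result = result, n` → n = 3; result = 25
So x = 29

Answer: 29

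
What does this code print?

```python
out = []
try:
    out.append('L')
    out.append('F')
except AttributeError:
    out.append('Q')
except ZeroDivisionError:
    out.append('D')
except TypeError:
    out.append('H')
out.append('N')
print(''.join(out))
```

Execution trace: 'L' (try body) → 'F' (try body, no exception) → 'N' (after the try/except). Output: LFN

Answer: LFN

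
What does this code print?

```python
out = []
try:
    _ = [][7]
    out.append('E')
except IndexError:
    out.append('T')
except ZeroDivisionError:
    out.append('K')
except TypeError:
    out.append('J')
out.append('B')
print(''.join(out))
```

Execution trace: 'T' (except IndexError) → 'B' (after the try/except). Output: TB

Answer: TB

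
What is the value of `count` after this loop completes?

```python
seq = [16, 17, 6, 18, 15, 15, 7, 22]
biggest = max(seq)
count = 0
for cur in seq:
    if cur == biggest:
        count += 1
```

Count of max value 22 in [16, 17, 6, 18, 15, 15, 7, 22]
`count` takes the values: 0 → 1

Answer: 1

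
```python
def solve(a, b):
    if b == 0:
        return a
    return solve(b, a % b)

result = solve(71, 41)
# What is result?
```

solve(71, 41) -> solve(41, 30) -> solve(30, 11) -> solve(11, 8) -> solve(8, 3) -> solve(3, 2) -> solve(2, 1) -> solve(1, 0) -> 1

Answer: 1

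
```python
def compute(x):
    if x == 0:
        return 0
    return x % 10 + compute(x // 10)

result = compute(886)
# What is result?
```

Sum of digits of 886: 6 + 8 + 8 = 22

Answer: 22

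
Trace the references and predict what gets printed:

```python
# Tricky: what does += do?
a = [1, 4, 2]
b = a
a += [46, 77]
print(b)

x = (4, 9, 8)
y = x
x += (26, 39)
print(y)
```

Key concept: += behavior differs for mutable vs immutable.
Step by step:
`a = [1, 4, 2]` → a = [1, 4, 2]
`b = a` → b = [1, 4, 2] (same object as a)
`a += [46, 77]` → a = [1, 4, 2, 46, 77] (same object as b); b = [1, 4, 2, 46, 77] (same object as a)
`print(b)` → prints [1, 4, 2, 46, 77]
`x = (4, 9, 8)` → x = (4, 9, 8)
`y = x` → y = (4, 9, 8)
`x += (26, 39)` → x = (4, 9, 8, 26, 39)
`print(y)` → prints (4, 9, 8)

Answer:
[1, 4, 2, 46, 77]
(4, 9, 8)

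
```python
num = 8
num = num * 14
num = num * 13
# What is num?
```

Trace:
`num = 8` → num = 8
`num = num * 14` → num = 112
`num = num * 13` → num = 1456
So num = 1456

Answer: 1456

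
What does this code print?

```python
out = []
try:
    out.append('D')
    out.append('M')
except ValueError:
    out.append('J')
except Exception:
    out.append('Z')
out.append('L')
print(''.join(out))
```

Execution trace: 'D' (try body) → 'M' (try body, no exception) → 'L' (after the try/except). Output: DML

Answer: DML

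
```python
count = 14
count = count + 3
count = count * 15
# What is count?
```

Trace:
`count = 14` → count = 14
`count = count + 3` → count = 17
`count = count * 15` → count = 255
So count = 255

Answer: 255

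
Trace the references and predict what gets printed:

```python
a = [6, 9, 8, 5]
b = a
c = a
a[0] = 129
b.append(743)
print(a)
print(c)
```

Key concept: multiple aliases.
Step by step:
`a = [6, 9, 8, 5]` → a = [6, 9, 8, 5]
`b = a` → b = [6, 9, 8, 5] (same object as a)
`c = a` → c = [6, 9, 8, 5] (same object as a, b)
`a[0] = 129` → a = [129, 9, 8, 5] (same object as b, c); b = [129, 9, 8, 5] (same object as a, c); c = [129, 9, 8, 5] (same object as a, b)
`b.append(743)` → a = [129, 9, 8, 5, 743] (same object as b, c); b = [129, 9, 8, 5, 743] (same object as a, c); c = [129, 9, 8, 5, 743] (same object as a, b)
`print(a)` → prints [129, 9, 8, 5, 743]
`print(c)` → prints [129, 9, 8, 5, 743]

Answer:
[129, 9, 8, 5, 743]
[129, 9, 8, 5, 743]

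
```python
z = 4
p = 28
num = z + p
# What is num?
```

Trace:
`z = 4` → z = 4
`p = 28` → p = 28
`num = z + p` → num = 32
So num = 32

Answer: 32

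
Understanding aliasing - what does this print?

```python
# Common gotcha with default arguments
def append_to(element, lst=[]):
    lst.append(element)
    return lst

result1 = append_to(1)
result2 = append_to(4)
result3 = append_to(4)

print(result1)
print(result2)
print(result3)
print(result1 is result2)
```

Key concept: mutable default argument gotcha.
Step by step:
`result1 = append_to(1)` → result1 = [1]
`result2 = append_to(4)` → result1 = [1, 4] (same object as result2); result2 = [1, 4] (same object as result1)
`result3 = append_to(4)` → result1 = [1, 4, 4] (same object as result2, result3); result2 = [1, 4, 4] (same object as result1, result3); result3 = [1, 4, 4] (same object as result1, result2)
`print(result1)` → prints [1, 4, 4]
`print(result2)` → prints [1, 4, 4]
`print(result3)` → prints [1, 4, 4]
`print(result1 is result2)` → prints True

Answer:
[1, 4, 4]
[1, 4, 4]
[1, 4, 4]
True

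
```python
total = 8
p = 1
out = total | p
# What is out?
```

Trace:
`total = 8` → total = 8
`p = 1` → p = 1
`out = total | p` → out = 9
So out = 9

Answer: 9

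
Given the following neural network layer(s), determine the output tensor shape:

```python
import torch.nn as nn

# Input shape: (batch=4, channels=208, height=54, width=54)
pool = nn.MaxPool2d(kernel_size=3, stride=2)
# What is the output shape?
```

Input: (4, 208, 54, 54) -> Output: (4, 208, 26, 26)

Answer: (4, 208, 26, 26)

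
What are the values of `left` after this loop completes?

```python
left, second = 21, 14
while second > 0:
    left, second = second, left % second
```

GCD of 21 and 14
`left` takes the values: 21 → 14 → 7

Answer: 7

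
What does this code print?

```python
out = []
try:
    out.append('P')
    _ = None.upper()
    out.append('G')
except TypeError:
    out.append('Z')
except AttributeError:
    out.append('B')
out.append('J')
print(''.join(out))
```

Execution trace: 'P' (try body) → 'B' (except AttributeError) → 'J' (after the try/except). Output: PBJ

Answer: PBJ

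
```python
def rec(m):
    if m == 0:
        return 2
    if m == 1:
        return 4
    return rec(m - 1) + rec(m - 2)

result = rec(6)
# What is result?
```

Build up from base cases: rec(0)=2, rec(1)=4, rec(2)=6, rec(3)=10, rec(4)=16, rec(5)=26, rec(6)=42

Answer: 42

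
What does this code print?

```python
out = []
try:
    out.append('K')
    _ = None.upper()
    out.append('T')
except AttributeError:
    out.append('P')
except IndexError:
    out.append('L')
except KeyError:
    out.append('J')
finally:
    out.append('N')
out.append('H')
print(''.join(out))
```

Execution trace: 'K' (try body) → 'P' (except AttributeError) → 'N' (finally) → 'H' (after the try/except). Output: KPNH

Answer: KPNH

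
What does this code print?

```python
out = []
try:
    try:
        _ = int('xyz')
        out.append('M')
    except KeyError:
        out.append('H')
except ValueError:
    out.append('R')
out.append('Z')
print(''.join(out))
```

Execution trace: 'R' (outer except ValueError) → 'Z' (after the try/except). Output: RZ

Answer: RZ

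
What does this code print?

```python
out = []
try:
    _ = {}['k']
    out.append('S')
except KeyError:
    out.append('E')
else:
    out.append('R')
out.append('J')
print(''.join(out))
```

Execution trace: 'E' (except KeyError) → 'J' (after the try/except). Output: EJ

Answer: EJ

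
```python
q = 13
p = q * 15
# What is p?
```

Trace:
`q = 13` → q = 13
`p = q * 15` → p = 195
So p = 195

Answer: 195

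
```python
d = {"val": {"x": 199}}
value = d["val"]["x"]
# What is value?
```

Trace:
`d = {"val": {"x": 199}}` → d = {'val': {'x': 199}}
`value = d["val"]["x"]` → value = 199
So value = 199

Answer: 199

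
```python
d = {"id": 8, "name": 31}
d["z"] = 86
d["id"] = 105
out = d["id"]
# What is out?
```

Trace:
`d = {"id": 8, "name": 31}` → d = {'id': 8, 'name': 31}
`d["z"] = 86` → d = {'id': 8, 'name': 31, 'z': 86}
`d["id"] = 105` → d = {'id': 105, 'name': 31, 'z': 86}
`out = d["id"]` → out = 105
So out = 105

Answer: 105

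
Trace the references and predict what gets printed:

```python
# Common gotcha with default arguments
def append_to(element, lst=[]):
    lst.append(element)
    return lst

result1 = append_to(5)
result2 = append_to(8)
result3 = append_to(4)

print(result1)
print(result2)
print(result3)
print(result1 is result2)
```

Key concept: mutable default argument gotcha.
Step by step:
`result1 = append_to(5)` → result1 = [5]
`result2 = append_to(8)` → result1 = [5, 8] (same object as result2); result2 = [5, 8] (same object as result1)
`result3 = append_to(4)` → result1 = [5, 8, 4] (same object as result2, result3); result2 = [5, 8, 4] (same object as result1, result3); result3 = [5, 8, 4] (same object as result1, result2)
`print(result1)` → prints [5, 8, 4]
`print(result2)` → prints [5, 8, 4]
`print(result3)` → prints [5, 8, 4]
`print(result1 is result2)` → prints True

Answer:
[5, 8, 4]
[5, 8, 4]
[5, 8, 4]
True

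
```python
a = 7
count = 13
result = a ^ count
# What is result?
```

Trace:
`a = 7` → a = 7
`count = 13` → count = 13
`result = a ^ count` → result = 10
So result = 10

Answer: 10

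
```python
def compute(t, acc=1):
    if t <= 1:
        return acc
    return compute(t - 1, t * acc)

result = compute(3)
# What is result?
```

Accumulator trace (n, acc): (3, 1) -> (2, 3) -> (1, 6) -> return 6

Answer: 6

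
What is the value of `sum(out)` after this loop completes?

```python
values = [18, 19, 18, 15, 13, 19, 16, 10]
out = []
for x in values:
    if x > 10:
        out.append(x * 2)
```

Sum of doubled values > 10
`out` takes the values: [] → [36] → [36, 38] → [36, 38, 36] → [36, 38, 36, 30] → [36, 38, 36, 30, 26] → [36, 38, 36, 30, 26, 38] → [36, 38, 36, 30, 26, 38, 32]
So `sum(out)` = 236

Answer: 236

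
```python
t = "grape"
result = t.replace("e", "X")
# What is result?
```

Trace:
`t = "grape"` → t = 'grape'
`result = t.replace("e", "X")` → result = 'grapX'
So result = 'grapX'

Answer: 'grapX'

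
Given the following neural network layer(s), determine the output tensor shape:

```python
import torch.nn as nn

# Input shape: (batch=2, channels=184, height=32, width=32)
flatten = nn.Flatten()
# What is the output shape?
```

Input: (2, 184, 32, 32) -> Output: (2, 188416)

Answer: (2, 188416)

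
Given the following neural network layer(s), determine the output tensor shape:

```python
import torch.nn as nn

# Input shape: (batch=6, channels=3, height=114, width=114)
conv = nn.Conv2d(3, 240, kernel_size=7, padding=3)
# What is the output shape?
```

Input: (6, 3, 114, 114) -> Output: (6, 240, 114, 114)

Answer: (6, 240, 114, 114)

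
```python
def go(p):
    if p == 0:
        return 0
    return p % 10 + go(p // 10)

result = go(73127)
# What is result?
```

Sum of digits of 73127: 7 + 2 + 1 + 3 + 7 = 20

Answer: 20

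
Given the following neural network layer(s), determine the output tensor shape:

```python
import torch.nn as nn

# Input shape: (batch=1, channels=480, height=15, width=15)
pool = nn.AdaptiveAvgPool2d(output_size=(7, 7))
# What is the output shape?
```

Input: (1, 480, 15, 15) -> Output: (1, 480, 7, 7)

Answer: (1, 480, 7, 7)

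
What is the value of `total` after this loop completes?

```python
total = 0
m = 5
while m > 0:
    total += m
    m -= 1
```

Sum 5 down to 1
`total` takes the values: 0 → 5 → 9 → 12 → 14 → 15

Answer: 15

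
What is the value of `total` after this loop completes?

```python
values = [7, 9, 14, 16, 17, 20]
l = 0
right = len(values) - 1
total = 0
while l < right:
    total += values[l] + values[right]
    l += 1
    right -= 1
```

Sum of pairs from ends
`total` takes the values: 0 → 27 → 53 → 83

Answer: 83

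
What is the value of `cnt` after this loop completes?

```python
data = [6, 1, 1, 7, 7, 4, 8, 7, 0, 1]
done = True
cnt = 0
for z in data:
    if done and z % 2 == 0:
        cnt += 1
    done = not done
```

Count even values at even positions
`cnt` takes the values: 0 → 1 → 2 → 3

Answer: 3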